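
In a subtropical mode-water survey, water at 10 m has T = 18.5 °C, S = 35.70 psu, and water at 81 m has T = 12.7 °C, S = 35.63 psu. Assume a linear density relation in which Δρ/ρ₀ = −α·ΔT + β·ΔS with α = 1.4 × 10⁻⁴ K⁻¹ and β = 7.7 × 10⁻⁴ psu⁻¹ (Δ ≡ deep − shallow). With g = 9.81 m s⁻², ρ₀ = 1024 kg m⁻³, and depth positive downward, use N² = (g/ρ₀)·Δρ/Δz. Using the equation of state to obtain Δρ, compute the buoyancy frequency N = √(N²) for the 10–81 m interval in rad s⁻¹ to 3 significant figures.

0.0102 rad s⁻¹

ΔT = -5.8 K, ΔS = -0.07 psu (deep − shallow).
Δρ/ρ₀ = −αΔT + βΔS = 8.12 × 10⁻⁴ − 5.39 × 10⁻⁵ = 7.581 × 10⁻⁴, so Δρ ≈ 0.7763 kg m⁻³.
N² = (g/ρ₀)·Δρ/Δz = g·(Δρ/ρ₀)/Δz = 9.81 × 7.581 × 10⁻⁴ / 71 = 1.0475 × 10⁻⁴ s⁻².
N = √(1.0475 × 10⁻⁴) = 0.010235 rad s⁻¹ ≈ 0.0102 rad s⁻¹.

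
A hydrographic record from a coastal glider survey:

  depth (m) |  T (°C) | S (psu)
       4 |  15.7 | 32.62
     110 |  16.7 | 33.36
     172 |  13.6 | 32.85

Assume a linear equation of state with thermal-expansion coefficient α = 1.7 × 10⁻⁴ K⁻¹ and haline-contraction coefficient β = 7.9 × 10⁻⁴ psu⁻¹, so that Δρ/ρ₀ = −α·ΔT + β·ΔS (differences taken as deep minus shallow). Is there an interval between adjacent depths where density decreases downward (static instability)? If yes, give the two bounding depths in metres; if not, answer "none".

none

Evaluate Δρ/ρ₀ = −αΔT + βΔS across each adjacent pair:
  4–110 m: −αΔT+βΔS = −(1.7 × 10⁻⁴)(+1.0)+(7.9 × 10⁻⁴)(+0.74) = 4.1 × 10⁻⁴ → stable
  110–172 m: −αΔT+βΔS = −(1.7 × 10⁻⁴)(-3.1)+(7.9 × 10⁻⁴)(-0.51) = 1.2 × 10⁻⁴ → stable
Every interval has Δρ > 0: the column is stably stratified throughout.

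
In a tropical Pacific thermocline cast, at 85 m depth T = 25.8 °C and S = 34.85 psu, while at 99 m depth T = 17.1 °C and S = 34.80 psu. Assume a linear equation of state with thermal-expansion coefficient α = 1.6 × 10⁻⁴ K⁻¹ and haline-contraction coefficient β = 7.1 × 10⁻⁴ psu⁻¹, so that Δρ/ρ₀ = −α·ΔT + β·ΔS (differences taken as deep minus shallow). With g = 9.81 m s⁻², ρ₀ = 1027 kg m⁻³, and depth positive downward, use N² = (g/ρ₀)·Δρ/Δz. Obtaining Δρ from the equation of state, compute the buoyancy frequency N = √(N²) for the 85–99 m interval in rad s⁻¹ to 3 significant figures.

0.0308 rad s⁻¹

ΔT = -8.7 K, ΔS = -0.05 psu (deep − shallow).
Δρ/ρ₀ = −αΔT + βΔS = 1.392 × 10⁻³ − 3.55 × 10⁻⁵ = 1.3565 × 10⁻³, so Δρ ≈ 1.393 kg m⁻³.
N² = (g/ρ₀)·Δρ/Δz = g·(Δρ/ρ₀)/Δz = 9.81 × 1.3565 × 10⁻³ / 14 = 9.5052 × 10⁻⁴ s⁻².
N = √(9.5052 × 10⁻⁴) = 0.030831 rad s⁻¹ ≈ 0.0308 rad s⁻¹.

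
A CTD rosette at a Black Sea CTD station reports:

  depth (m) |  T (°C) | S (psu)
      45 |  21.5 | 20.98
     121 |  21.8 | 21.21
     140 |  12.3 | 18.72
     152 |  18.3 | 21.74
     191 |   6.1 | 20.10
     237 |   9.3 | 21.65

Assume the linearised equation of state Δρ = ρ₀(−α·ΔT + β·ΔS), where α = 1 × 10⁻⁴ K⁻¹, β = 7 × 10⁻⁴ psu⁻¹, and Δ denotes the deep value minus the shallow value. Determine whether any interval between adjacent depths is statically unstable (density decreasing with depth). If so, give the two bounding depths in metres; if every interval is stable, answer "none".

121–140 m

Evaluate Δρ/ρ₀ = −αΔT + βΔS across each adjacent pair:
  45–121 m: −αΔT+βΔS = −(1 × 10⁻⁴)(+0.3)+(7 × 10⁻⁴)(+0.23) = 1.3 × 10⁻⁴ → stable
  121–140 m: −αΔT+βΔS = −(1 × 10⁻⁴)(-9.5)+(7 × 10⁻⁴)(-2.49) = -7.9 × 10⁻⁴ → UNSTABLE
  140–152 m: −αΔT+βΔS = −(1 × 10⁻⁴)(+6.0)+(7 × 10⁻⁴)(+3.02) = 1.5 × 10⁻³ → stable
  152–191 m: −αΔT+βΔS = −(1 × 10⁻⁴)(-12.2)+(7 × 10⁻⁴)(-1.64) = 7.2 × 10⁻⁵ → stable
  191–237 m: −αΔT+βΔS = −(1 × 10⁻⁴)(+3.2)+(7 × 10⁻⁴)(+1.55) = 7.7 × 10⁻⁴ → stable
The 121–140 m interval has Δρ < 0: lighter water underlies denser water.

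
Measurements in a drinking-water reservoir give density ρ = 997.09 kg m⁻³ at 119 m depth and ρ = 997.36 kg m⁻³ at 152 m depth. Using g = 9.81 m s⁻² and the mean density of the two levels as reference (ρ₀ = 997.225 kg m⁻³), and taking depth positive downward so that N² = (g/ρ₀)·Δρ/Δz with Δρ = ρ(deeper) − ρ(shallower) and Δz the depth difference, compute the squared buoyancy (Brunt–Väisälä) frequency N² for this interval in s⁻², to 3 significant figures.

Δρ = 997.36 − 997.09 = 0.27 kg m⁻³ over Δz = 152 − 119 = 33 m.
N² = (9.81/997.225) × (0.27/33) = 8.0487 × 10⁻⁵ s⁻² ≈ 8.05 × 10⁻⁵ s⁻².
Since Δρ > 0 the layer is stably stratified.

8.05 × 10⁻⁵ s⁻²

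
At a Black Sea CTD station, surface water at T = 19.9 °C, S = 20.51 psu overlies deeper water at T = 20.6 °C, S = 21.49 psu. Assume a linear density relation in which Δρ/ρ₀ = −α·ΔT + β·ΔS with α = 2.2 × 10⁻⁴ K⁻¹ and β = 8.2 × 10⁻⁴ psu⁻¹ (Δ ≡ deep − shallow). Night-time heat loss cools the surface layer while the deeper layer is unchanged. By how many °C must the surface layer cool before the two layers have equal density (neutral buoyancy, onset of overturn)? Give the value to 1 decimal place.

3.0 °C

Neutral buoyancy requires Δρ = 0, i.e. −α(T_deep − T_surf′) + β(S_deep − S_surf) = 0.
T_surf′ = T_deep − (β/α)·ΔS = 20.6 − (8.2 × 10⁻⁴/2.2 × 10⁻⁴)·(+0.98) = 16.947 °C.
Cooling required: 19.9 − (16.947) = 2.953 °C.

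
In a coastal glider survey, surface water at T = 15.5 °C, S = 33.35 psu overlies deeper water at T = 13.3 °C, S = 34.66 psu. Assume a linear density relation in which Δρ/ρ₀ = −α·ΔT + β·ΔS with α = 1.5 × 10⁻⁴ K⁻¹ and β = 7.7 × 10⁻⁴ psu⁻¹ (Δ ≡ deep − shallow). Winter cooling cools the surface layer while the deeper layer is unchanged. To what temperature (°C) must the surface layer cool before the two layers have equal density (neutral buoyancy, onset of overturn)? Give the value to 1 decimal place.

Neutral buoyancy requires Δρ = 0, i.e. −α(T_deep − T_surf′) + β(S_deep − S_surf) = 0.
T_surf′ = T_deep − (β/α)·ΔS = 13.3 − (7.7 × 10⁻⁴/1.5 × 10⁻⁴)·(+1.31) = 6.575 °C.
Cooling required: 15.5 − (6.575) = 8.925 °C.

6.6 °C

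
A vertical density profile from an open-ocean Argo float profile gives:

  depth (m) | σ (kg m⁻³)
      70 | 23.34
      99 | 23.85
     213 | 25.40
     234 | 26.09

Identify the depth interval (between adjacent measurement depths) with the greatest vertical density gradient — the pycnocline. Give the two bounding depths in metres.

213–234 m

Compute the density gradient over each adjacent pair:
  70–99 m: Δρ/Δz = 0.51/29 = 0.018 kg m⁻⁴
  99–213 m: Δρ/Δz = 1.55/114 = 0.014 kg m⁻⁴
  213–234 m: Δρ/Δz = 0.69/21 = 0.033 kg m⁻⁴
The largest gradient is in the 213–234 m interval — the pycnocline.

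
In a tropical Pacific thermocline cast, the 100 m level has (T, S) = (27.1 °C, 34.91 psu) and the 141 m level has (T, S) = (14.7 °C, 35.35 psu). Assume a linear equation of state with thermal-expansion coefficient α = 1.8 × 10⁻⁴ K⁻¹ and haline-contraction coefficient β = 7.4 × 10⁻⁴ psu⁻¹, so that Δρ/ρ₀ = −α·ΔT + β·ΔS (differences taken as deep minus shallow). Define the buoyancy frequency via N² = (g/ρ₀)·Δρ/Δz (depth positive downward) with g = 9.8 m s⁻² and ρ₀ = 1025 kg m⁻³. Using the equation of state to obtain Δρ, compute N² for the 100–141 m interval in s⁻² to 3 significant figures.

6.11 × 10⁻⁴ s⁻²

ΔT = -12.4 K, ΔS = +0.44 psu (deep − shallow).
Δρ/ρ₀ = −αΔT + βΔS = 2.232 × 10⁻³ + 3.256 × 10⁻⁴ = 2.5576 × 10⁻³, so Δρ ≈ 2.622 kg m⁻³.
N² = (g/ρ₀)·Δρ/Δz = g·(Δρ/ρ₀)/Δz = 9.8 × 2.5576 × 10⁻³ / 41 = 6.1133 × 10⁻⁴ s⁻² ≈ 6.11 × 10⁻⁴ s⁻².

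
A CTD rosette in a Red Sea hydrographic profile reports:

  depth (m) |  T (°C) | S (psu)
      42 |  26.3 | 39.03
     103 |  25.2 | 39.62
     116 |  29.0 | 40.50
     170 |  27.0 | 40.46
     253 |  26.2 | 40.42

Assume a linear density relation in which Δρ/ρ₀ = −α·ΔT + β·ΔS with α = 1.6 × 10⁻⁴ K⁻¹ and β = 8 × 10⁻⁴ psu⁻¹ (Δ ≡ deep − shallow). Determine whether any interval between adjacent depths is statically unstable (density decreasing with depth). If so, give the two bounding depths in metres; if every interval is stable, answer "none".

none

Evaluate Δρ/ρ₀ = −αΔT + βΔS across each adjacent pair:
  42–103 m: −αΔT+βΔS = −(1.6 × 10⁻⁴)(-1.1)+(8 × 10⁻⁴)(+0.59) = 6.5 × 10⁻⁴ → stable
  103–116 m: −αΔT+βΔS = −(1.6 × 10⁻⁴)(+3.8)+(8 × 10⁻⁴)(+0.88) = 9.6 × 10⁻⁵ → stable
  116–170 m: −αΔT+βΔS = −(1.6 × 10⁻⁴)(-2.0)+(8 × 10⁻⁴)(-0.04) = 2.9 × 10⁻⁴ → stable
  170–253 m: −αΔT+βΔS = −(1.6 × 10⁻⁴)(-0.8)+(8 × 10⁻⁴)(-0.04) = 9.6 × 10⁻⁵ → stable
Every interval has Δρ > 0: the column is stably stratified throughout.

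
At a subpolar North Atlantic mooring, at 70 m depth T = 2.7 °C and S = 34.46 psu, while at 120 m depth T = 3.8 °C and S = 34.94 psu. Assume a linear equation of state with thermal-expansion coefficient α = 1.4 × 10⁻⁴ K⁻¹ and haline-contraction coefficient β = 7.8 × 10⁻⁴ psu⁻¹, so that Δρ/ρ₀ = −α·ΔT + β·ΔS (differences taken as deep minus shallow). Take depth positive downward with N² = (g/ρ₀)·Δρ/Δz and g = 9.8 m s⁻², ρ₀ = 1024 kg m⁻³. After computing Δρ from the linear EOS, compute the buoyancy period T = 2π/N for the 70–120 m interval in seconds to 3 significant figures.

ΔT = +1.1 K, ΔS = +0.48 psu (deep − shallow).
Δρ/ρ₀ = −αΔT + βΔS = -1.54 × 10⁻⁴ + 3.744 × 10⁻⁴ = 2.204 × 10⁻⁴, so Δρ ≈ 0.2257 kg m⁻³.
N² = (g/ρ₀)·Δρ/Δz = g·(Δρ/ρ₀)/Δz = 9.8 × 2.204 × 10⁻⁴ / 50 = 4.3198 × 10⁻⁵ s⁻².
N = √(4.3198 × 10⁻⁵) = 6.5725 × 10⁻³ rad s⁻¹ → T = 2π/N = 955.98 s ≈ 956 s.

956 s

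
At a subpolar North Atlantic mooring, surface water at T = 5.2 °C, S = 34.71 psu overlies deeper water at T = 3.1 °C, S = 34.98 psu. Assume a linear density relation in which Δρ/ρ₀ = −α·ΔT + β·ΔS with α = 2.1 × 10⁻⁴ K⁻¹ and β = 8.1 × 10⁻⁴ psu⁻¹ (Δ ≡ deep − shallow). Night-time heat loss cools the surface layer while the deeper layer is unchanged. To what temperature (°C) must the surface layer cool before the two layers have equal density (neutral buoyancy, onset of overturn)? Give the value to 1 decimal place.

2.1 °C

Neutral buoyancy requires Δρ = 0, i.e. −α(T_deep − T_surf′) + β(S_deep − S_surf) = 0.
T_surf′ = T_deep − (β/α)·ΔS = 3.1 − (8.1 × 10⁻⁴/2.1 × 10⁻⁴)·(+0.27) = 2.059 °C.
Cooling required: 5.2 − (2.059) = 3.141 °C.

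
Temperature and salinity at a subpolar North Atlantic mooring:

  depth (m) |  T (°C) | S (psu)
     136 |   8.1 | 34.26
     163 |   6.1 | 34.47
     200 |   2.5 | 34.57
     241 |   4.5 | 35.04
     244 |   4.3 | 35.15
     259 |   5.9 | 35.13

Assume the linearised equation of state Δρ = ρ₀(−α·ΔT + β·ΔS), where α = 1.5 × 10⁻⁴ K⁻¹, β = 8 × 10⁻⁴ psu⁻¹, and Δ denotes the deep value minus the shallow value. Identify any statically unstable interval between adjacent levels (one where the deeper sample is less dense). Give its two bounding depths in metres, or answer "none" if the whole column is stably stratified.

244–259 m

Evaluate Δρ/ρ₀ = −αΔT + βΔS across each adjacent pair:
  136–163 m: −αΔT+βΔS = −(1.5 × 10⁻⁴)(-2.0)+(8 × 10⁻⁴)(+0.21) = 4.7 × 10⁻⁴ → stable
  163–200 m: −αΔT+βΔS = −(1.5 × 10⁻⁴)(-3.6)+(8 × 10⁻⁴)(+0.10) = 6.2 × 10⁻⁴ → stable
  200–241 m: −αΔT+βΔS = −(1.5 × 10⁻⁴)(+2.0)+(8 × 10⁻⁴)(+0.47) = 7.6 × 10⁻⁵ → stable
  241–244 m: −αΔT+βΔS = −(1.5 × 10⁻⁴)(-0.2)+(8 × 10⁻⁴)(+0.11) = 1.2 × 10⁻⁴ → stable
  244–259 m: −αΔT+βΔS = −(1.5 × 10⁻⁴)(+1.6)+(8 × 10⁻⁴)(-0.02) = -2.6 × 10⁻⁴ → UNSTABLE
The 244–259 m interval has Δρ < 0: lighter water underlies denser water.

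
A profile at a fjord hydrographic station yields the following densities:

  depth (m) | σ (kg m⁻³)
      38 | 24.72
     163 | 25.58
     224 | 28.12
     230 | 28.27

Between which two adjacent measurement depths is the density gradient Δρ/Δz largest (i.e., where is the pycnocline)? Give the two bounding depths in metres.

163–224 m

Compute the density gradient over each adjacent pair:
  38–163 m: Δρ/Δz = 0.86/125 = 6.9 × 10⁻³ kg m⁻⁴
  163–224 m: Δρ/Δz = 2.54/61 = 0.042 kg m⁻⁴
  224–230 m: Δρ/Δz = 0.15/6 = 0.025 kg m⁻⁴
The largest gradient is in the 163–224 m interval — the pycnocline.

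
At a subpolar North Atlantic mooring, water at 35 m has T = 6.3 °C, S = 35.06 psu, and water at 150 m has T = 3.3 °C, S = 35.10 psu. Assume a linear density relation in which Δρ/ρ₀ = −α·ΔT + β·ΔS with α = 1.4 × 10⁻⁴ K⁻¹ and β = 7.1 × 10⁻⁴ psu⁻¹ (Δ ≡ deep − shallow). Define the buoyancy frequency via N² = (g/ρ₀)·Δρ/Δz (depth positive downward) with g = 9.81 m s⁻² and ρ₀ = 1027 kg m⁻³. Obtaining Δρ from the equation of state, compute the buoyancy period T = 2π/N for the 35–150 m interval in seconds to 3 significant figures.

1.02 × 10³ s

ΔT = -3.0 K, ΔS = +0.04 psu (deep − shallow).
Δρ/ρ₀ = −αΔT + βΔS = 4.20 × 10⁻⁴ + 2.84 × 10⁻⁵ = 4.484 × 10⁻⁴, so Δρ ≈ 0.4605 kg m⁻³.
N² = (g/ρ₀)·Δρ/Δz = g·(Δρ/ρ₀)/Δz = 9.81 × 4.484 × 10⁻⁴ / 115 = 3.8250 × 10⁻⁵ s⁻².
N = √(3.8250 × 10⁻⁵) = 6.1847 × 10⁻³ rad s⁻¹ → T = 2π/N = 1.0159 × 10³ s ≈ 1.02 × 10³ s.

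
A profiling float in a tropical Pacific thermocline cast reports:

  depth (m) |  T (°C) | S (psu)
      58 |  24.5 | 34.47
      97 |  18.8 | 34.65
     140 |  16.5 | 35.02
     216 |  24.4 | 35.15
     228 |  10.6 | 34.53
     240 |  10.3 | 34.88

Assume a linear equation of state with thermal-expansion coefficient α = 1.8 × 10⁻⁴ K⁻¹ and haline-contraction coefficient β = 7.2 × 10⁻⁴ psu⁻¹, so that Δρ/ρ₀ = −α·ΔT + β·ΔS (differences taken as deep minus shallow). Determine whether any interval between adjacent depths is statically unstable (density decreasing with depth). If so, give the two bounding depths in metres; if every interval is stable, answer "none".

Evaluate Δρ/ρ₀ = −αΔT + βΔS across each adjacent pair:
  58–97 m: −αΔT+βΔS = −(1.8 × 10⁻⁴)(-5.7)+(7.2 × 10⁻⁴)(+0.18) = 1.2 × 10⁻³ → stable
  97–140 m: −αΔT+βΔS = −(1.8 × 10⁻⁴)(-2.3)+(7.2 × 10⁻⁴)(+0.37) = 6.8 × 10⁻⁴ → stable
  140–216 m: −αΔT+βΔS = −(1.8 × 10⁻⁴)(+7.9)+(7.2 × 10⁻⁴)(+0.13) = -1.3 × 10⁻³ → UNSTABLE
  216–228 m: −αΔT+βΔS = −(1.8 × 10⁻⁴)(-13.8)+(7.2 × 10⁻⁴)(-0.62) = 2.0 × 10⁻³ → stable
  228–240 m: −αΔT+βΔS = −(1.8 × 10⁻⁴)(-0.3)+(7.2 × 10⁻⁴)(+0.35) = 3.1 × 10⁻⁴ → stable
The 140–216 m interval has Δρ < 0: lighter water underlies denser water.

140–216 m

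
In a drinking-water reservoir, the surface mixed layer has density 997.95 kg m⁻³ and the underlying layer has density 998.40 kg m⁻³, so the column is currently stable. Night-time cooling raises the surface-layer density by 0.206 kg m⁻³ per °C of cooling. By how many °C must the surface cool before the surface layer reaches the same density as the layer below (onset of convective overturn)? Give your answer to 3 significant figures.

2.18 °C

Density deficit of the surface layer: 998.40 − 997.95 = 0.45 kg m⁻³.
Required change = 0.45 / 0.206 = 2.18 °C.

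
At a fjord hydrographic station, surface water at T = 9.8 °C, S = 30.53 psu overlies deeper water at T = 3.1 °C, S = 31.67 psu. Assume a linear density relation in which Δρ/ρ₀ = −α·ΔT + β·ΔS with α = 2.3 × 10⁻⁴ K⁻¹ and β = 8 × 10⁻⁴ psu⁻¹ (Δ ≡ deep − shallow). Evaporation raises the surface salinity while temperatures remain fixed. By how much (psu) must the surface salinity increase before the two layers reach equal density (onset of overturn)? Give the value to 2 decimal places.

3.07 psu

Neutral buoyancy requires −α(T_deep − T_surf) + β(S_deep − S_surf′) = 0.
S_surf′ = S_deep − (α/β)·ΔT = 31.67 − (2.3 × 10⁻⁴/8 × 10⁻⁴)·(-6.7) = 33.5963 psu.
Increase required: 33.5963 − 30.53 = 3.0663 psu.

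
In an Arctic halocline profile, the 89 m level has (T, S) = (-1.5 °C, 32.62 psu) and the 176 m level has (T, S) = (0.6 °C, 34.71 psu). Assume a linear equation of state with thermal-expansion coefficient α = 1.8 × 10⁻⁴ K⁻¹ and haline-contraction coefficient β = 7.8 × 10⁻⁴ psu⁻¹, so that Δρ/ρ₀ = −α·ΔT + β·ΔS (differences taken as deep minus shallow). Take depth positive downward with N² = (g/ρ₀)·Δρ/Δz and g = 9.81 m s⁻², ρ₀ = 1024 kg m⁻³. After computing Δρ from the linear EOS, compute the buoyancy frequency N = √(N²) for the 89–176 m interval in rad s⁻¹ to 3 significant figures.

0.0119 rad s⁻¹

ΔT = +2.1 K, ΔS = +2.09 psu (deep − shallow).
Δρ/ρ₀ = −αΔT + βΔS = -3.78 × 10⁻⁴ + 1.6302 × 10⁻³ = 1.2522 × 10⁻³, so Δρ ≈ 1.282 kg m⁻³.
N² = (g/ρ₀)·Δρ/Δz = g·(Δρ/ρ₀)/Δz = 9.81 × 1.2522 × 10⁻³ / 87 = 1.4120 × 10⁻⁴ s⁻².
N = √(1.4120 × 10⁻⁴) = 0.011883 rad s⁻¹ ≈ 0.0119 rad s⁻¹.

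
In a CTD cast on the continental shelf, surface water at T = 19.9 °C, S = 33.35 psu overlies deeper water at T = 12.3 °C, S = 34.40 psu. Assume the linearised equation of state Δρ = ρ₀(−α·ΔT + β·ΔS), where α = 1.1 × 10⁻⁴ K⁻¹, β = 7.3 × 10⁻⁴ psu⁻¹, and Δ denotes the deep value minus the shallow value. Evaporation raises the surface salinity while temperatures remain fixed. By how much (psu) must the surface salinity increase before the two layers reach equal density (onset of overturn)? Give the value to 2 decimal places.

2.20 psu

Neutral buoyancy requires −α(T_deep − T_surf) + β(S_deep − S_surf′) = 0.
S_surf′ = S_deep − (α/β)·ΔT = 34.40 − (1.1 × 10⁻⁴/7.3 × 10⁻⁴)·(-7.6) = 35.5452 psu.
Increase required: 35.5452 − 33.35 = 2.1952 psu.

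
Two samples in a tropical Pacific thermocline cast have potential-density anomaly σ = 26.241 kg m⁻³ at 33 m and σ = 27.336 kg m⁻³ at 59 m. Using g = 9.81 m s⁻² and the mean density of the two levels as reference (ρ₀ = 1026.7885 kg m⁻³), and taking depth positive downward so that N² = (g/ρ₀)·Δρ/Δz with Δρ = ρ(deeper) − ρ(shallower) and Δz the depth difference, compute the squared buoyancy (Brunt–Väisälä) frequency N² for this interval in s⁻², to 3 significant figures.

4.02 × 10⁻⁴ s⁻²

Δρ = 1027.336 − 1026.241 = 1.095 kg m⁻³ over Δz = 59 − 33 = 26 m.
N² = (9.81/1026.7885) × (1.095/26) = 4.0237 × 10⁻⁴ s⁻² ≈ 4.02 × 10⁻⁴ s⁻².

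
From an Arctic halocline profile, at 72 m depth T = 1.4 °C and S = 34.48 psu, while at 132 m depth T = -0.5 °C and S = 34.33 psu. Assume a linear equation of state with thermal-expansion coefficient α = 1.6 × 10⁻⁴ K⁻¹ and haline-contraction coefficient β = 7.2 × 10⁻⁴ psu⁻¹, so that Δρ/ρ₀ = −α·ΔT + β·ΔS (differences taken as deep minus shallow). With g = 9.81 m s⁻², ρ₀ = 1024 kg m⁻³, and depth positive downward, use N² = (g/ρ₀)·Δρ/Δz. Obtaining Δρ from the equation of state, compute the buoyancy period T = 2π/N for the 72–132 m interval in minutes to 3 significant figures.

18.5 min

ΔT = -1.9 K, ΔS = -0.15 psu (deep − shallow).
Δρ/ρ₀ = −αΔT + βΔS = 3.04 × 10⁻⁴ − 1.08 × 10⁻⁴ = 1.96 × 10⁻⁴, so Δρ ≈ 0.2007 kg m⁻³.
N² = (g/ρ₀)·Δρ/Δz = g·(Δρ/ρ₀)/Δz = 9.81 × 1.96 × 10⁻⁴ / 60 = 3.2046 × 10⁻⁵ s⁻².
N = √(3.2046 × 10⁻⁵) = 5.6609 × 10⁻³ rad s⁻¹ → T = 2π/N = 1.1099 × 10³ s = 18.498 min ≈ 18.5 min.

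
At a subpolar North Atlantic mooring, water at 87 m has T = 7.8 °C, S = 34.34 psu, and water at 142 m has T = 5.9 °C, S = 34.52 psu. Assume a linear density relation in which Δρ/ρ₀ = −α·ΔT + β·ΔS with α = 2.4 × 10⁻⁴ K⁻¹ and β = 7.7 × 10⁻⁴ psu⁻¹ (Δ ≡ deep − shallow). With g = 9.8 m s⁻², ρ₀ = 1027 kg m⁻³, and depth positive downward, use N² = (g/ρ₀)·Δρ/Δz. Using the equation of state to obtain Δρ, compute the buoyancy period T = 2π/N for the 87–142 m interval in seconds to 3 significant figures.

ΔT = -1.9 K, ΔS = +0.18 psu (deep − shallow).
Δρ/ρ₀ = −αΔT + βΔS = 4.56 × 10⁻⁴ + 1.386 × 10⁻⁴ = 5.946 × 10⁻⁴, so Δρ ≈ 0.6107 kg m⁻³.
N² = (g/ρ₀)·Δρ/Δz = g·(Δρ/ρ₀)/Δz = 9.8 × 5.946 × 10⁻⁴ / 55 = 1.0595 × 10⁻⁴ s⁻².
N = √(1.0595 × 10⁻⁴) = 0.010293 rad s⁻¹ → T = 2π/N = 610.43 s ≈ 610 s.

610 s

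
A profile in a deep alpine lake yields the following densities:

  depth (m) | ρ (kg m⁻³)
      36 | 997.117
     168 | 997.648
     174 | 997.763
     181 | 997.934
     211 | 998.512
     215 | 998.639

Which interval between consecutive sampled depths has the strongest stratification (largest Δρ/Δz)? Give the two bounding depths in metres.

211–215 m

Compute the density gradient over each adjacent pair:
  36–168 m: Δρ/Δz = 0.531/132 = 4.0 × 10⁻³ kg m⁻⁴
  168–174 m: Δρ/Δz = 0.115/6 = 0.019 kg m⁻⁴
  174–181 m: Δρ/Δz = 0.171/7 = 0.024 kg m⁻⁴
  181–211 m: Δρ/Δz = 0.578/30 = 0.019 kg m⁻⁴
  211–215 m: Δρ/Δz = 0.127/4 = 0.032 kg m⁻⁴
The largest gradient is in the 211–215 m interval — the pycnocline.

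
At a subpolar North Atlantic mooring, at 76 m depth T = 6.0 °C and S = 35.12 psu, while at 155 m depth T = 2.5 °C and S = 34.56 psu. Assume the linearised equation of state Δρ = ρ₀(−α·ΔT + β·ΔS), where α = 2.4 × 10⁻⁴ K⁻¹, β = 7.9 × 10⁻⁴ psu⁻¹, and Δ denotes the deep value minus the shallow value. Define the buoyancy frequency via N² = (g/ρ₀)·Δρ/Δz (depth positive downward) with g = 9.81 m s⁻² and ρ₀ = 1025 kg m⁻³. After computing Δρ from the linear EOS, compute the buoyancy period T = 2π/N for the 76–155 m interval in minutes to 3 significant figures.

ΔT = -3.5 K, ΔS = -0.56 psu (deep − shallow).
Δρ/ρ₀ = −αΔT + βΔS = 8.40 × 10⁻⁴ − 4.424 × 10⁻⁴ = 3.976 × 10⁻⁴, so Δρ ≈ 0.4075 kg m⁻³.
N² = (g/ρ₀)·Δρ/Δz = g·(Δρ/ρ₀)/Δz = 9.81 × 3.976 × 10⁻⁴ / 79 = 4.9373 × 10⁻⁵ s⁻².
N = √(4.9373 × 10⁻⁵) = 7.0266 × 10⁻³ rad s⁻¹ → T = 2π/N = 894.20 s = 14.903 min ≈ 14.9 min.

14.9 min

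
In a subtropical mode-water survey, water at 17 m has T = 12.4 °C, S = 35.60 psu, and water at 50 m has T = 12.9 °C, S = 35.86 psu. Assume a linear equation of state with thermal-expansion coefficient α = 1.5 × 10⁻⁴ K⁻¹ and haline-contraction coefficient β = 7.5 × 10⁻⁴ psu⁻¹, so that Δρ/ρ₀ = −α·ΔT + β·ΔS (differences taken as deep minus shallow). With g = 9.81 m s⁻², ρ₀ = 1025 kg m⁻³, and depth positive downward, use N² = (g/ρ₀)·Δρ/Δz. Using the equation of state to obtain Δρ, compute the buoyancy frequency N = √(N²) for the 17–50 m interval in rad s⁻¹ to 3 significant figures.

5.97 × 10⁻³ rad s⁻¹

ΔT = +0.5 K, ΔS = +0.26 psu (deep − shallow).
Δρ/ρ₀ = −αΔT + βΔS = -7.50 × 10⁻⁵ + 1.95 × 10⁻⁴ = 1.20 × 10⁻⁴, so Δρ ≈ 0.1230 kg m⁻³.
N² = (g/ρ₀)·Δρ/Δz = g·(Δρ/ρ₀)/Δz = 9.81 × 1.20 × 10⁻⁴ / 33 = 3.5673 × 10⁻⁵ s⁻².
N = √(3.5673 × 10⁻⁵) = 5.9727 × 10⁻³ rad s⁻¹ ≈ 5.97 × 10⁻³ rad s⁻¹.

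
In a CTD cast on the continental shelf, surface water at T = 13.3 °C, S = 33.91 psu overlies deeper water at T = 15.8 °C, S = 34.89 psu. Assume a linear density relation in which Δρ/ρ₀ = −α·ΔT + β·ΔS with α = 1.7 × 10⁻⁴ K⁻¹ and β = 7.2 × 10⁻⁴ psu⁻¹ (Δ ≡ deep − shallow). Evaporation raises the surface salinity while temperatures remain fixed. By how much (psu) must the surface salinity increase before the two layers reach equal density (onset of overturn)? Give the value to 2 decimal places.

0.39 psu

Neutral buoyancy requires −α(T_deep − T_surf) + β(S_deep − S_surf′) = 0.
S_surf′ = S_deep − (α/β)·ΔT = 34.89 − (1.7 × 10⁻⁴/7.2 × 10⁻⁴)·(+2.5) = 34.2997 psu.
Increase required: 34.2997 − 33.91 = 0.3897 psu.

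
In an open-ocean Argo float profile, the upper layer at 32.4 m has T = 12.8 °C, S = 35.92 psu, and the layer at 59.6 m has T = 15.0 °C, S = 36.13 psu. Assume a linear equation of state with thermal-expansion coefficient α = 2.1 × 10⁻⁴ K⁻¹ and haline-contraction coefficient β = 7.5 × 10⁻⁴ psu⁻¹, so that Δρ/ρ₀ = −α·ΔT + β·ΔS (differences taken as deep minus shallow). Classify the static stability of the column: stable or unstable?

ΔT = 15.0 − 12.8 = +2.2 K and ΔS = 36.13 − 35.92 = +0.21 psu (deep − shallow).
−αΔT = -4.62 × 10⁻⁴; βΔS = 1.575 × 10⁻⁴; sum Δρ/ρ₀ = -3.045 × 10⁻⁴.
Δρ/ρ₀ < 0, so Δρ < 0: deeper water is lighter → statically unstable; the column would overturn.

unstable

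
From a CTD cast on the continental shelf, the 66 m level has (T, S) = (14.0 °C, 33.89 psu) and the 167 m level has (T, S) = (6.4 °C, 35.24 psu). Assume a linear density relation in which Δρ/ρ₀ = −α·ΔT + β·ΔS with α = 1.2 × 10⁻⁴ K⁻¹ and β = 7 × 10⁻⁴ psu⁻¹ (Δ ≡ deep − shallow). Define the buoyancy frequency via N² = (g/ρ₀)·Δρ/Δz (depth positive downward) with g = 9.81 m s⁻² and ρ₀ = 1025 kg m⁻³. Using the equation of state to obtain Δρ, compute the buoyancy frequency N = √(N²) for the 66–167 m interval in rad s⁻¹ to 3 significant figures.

0.0134 rad s⁻¹

ΔT = -7.6 K, ΔS = +1.35 psu (deep − shallow).
Δρ/ρ₀ = −αΔT + βΔS = 9.12 × 10⁻⁴ + 9.45 × 10⁻⁴ = 1.857 × 10⁻³, so Δρ ≈ 1.903 kg m⁻³.
N² = (g/ρ₀)·Δρ/Δz = g·(Δρ/ρ₀)/Δz = 9.81 × 1.857 × 10⁻³ / 101 = 1.8037 × 10⁻⁴ s⁻².
N = √(1.8037 × 10⁻⁴) = 0.013430 rad s⁻¹ ≈ 0.0134 rad s⁻¹.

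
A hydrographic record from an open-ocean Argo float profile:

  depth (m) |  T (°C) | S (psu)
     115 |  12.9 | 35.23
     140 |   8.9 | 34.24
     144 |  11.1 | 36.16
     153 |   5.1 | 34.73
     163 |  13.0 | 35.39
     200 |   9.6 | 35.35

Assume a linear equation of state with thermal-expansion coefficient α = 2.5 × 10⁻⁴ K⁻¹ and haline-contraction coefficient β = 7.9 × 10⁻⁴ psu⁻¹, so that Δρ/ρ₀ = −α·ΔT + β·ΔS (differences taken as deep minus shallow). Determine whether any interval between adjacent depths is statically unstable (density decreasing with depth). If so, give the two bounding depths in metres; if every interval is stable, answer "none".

153–163 m

Evaluate Δρ/ρ₀ = −αΔT + βΔS across each adjacent pair:
  115–140 m: −αΔT+βΔS = −(2.5 × 10⁻⁴)(-4.0)+(7.9 × 10⁻⁴)(-0.99) = 2.2 × 10⁻⁴ → stable
  140–144 m: −αΔT+βΔS = −(2.5 × 10⁻⁴)(+2.2)+(7.9 × 10⁻⁴)(+1.92) = 9.7 × 10⁻⁴ → stable
  144–153 m: −αΔT+βΔS = −(2.5 × 10⁻⁴)(-6.0)+(7.9 × 10⁻⁴)(-1.43) = 3.7 × 10⁻⁴ → stable
  153–163 m: −αΔT+βΔS = −(2.5 × 10⁻⁴)(+7.9)+(7.9 × 10⁻⁴)(+0.66) = -1.5 × 10⁻³ → UNSTABLE
  163–200 m: −αΔT+βΔS = −(2.5 × 10⁻⁴)(-3.4)+(7.9 × 10⁻⁴)(-0.04) = 8.2 × 10⁻⁴ → stable
The 153–163 m interval has Δρ < 0: lighter water underlies denser water.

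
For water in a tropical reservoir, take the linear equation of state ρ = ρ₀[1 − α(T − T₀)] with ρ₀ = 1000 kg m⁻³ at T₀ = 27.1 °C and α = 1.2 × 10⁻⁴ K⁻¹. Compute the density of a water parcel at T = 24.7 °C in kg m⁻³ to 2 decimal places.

T − T₀ = -2.4 K.
Bracket = 1 − α·(-2.4) = 1 + (2.88 × 10⁻⁴) = 1.0002880.
ρ = 1000 × 1.0002880 = 1000.29 kg m⁻³.

1000.29 kg m⁻³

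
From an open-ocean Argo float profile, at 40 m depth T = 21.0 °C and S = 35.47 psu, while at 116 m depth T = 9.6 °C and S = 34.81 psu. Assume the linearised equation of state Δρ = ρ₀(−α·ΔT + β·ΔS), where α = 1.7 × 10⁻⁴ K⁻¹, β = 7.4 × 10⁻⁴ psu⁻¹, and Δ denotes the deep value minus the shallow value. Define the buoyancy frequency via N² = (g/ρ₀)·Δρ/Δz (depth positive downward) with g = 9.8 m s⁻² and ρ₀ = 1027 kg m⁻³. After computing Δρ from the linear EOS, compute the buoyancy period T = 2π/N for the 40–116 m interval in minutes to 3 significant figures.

ΔT = -11.4 K, ΔS = -0.66 psu (deep − shallow).
Δρ/ρ₀ = −αΔT + βΔS = 1.938 × 10⁻³ − 4.884 × 10⁻⁴ = 1.4496 × 10⁻³, so Δρ ≈ 1.489 kg m⁻³.
N² = (g/ρ₀)·Δρ/Δz = g·(Δρ/ρ₀)/Δz = 9.8 × 1.4496 × 10⁻³ / 76 = 1.8692 × 10⁻⁴ s⁻².
N = √(1.8692 × 10⁻⁴) = 0.013672 rad s⁻¹ → T = 2π/N = 459.57 s = 7.6595 min ≈ 7.66 min.

7.66 min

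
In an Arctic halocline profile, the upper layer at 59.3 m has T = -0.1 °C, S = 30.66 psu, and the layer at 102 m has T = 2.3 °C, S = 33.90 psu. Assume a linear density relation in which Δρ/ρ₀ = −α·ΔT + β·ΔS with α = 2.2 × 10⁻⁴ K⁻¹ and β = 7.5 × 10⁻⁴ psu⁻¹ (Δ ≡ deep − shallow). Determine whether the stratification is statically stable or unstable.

ΔT = 2.3 − -0.1 = +2.4 K and ΔS = 33.90 − 30.66 = +3.24 psu (deep − shallow).
−αΔT = -5.28 × 10⁻⁴; βΔS = 2.43 × 10⁻³; sum Δρ/ρ₀ = 1.902 × 10⁻³.
Δρ/ρ₀ > 0, so Δρ > 0: deeper water is denser → statically stable.

stable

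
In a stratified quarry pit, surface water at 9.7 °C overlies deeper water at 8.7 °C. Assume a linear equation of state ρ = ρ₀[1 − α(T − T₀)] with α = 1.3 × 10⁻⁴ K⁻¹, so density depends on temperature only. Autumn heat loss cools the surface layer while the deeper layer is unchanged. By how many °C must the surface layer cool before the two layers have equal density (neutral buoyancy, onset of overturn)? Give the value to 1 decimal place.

1.0 °C

With temperature the only control, equal density requires T_surf′ = T_deep.
T_surf′ = 8.7 °C.
Cooling required: 9.7 − 8.7 = 1.0 °C.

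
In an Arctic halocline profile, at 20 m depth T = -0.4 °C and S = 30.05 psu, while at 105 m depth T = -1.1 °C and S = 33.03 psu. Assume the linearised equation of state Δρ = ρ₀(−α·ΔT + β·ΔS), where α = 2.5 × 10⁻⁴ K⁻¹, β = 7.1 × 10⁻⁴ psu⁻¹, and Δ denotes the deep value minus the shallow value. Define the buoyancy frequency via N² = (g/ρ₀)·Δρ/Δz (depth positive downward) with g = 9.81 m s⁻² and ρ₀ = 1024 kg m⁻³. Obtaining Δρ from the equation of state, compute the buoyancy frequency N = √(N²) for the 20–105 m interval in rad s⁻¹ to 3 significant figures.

ΔT = -0.7 K, ΔS = +2.98 psu (deep − shallow).
Δρ/ρ₀ = −αΔT + βΔS = 1.75 × 10⁻⁴ + 2.1158 × 10⁻³ = 2.2908 × 10⁻³, so Δρ ≈ 2.346 kg m⁻³.
N² = (g/ρ₀)·Δρ/Δz = g·(Δρ/ρ₀)/Δz = 9.81 × 2.2908 × 10⁻³ / 85 = 2.6439 × 10⁻⁴ s⁻².
N = √(2.6439 × 10⁻⁴) = 0.016260 rad s⁻¹ ≈ 0.0163 rad s⁻¹.

0.0163 rad s⁻¹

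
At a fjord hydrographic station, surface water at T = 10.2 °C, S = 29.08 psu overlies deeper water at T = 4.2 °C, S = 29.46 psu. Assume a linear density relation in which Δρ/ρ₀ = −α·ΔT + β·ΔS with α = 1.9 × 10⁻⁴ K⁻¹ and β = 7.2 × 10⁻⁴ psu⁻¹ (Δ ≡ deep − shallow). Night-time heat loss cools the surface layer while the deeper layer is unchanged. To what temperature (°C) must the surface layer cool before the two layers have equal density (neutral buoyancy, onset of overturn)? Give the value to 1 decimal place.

2.8 °C

Neutral buoyancy requires Δρ = 0, i.e. −α(T_deep − T_surf′) + β(S_deep − S_surf) = 0.
T_surf′ = T_deep − (β/α)·ΔS = 4.2 − (7.2 × 10⁻⁴/1.9 × 10⁻⁴)·(+0.38) = 2.760 °C.
Cooling required: 10.2 − (2.760) = 7.440 °C.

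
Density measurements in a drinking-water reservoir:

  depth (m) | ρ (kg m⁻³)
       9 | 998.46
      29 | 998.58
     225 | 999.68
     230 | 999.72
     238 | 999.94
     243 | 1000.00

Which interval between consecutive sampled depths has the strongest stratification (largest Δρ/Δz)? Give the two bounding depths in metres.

230–238 m

Compute the density gradient over each adjacent pair:
  9–29 m: Δρ/Δz = 0.12/20 = 6.0 × 10⁻³ kg m⁻⁴
  29–225 m: Δρ/Δz = 1.10/196 = 5.6 × 10⁻³ kg m⁻⁴
  225–230 m: Δρ/Δz = 0.04/5 = 8.0 × 10⁻³ kg m⁻⁴
  230–238 m: Δρ/Δz = 0.22/8 = 0.028 kg m⁻⁴
  238–243 m: Δρ/Δz = 0.06/5 = 0.012 kg m⁻⁴
The largest gradient is in the 230–238 m interval — the pycnocline.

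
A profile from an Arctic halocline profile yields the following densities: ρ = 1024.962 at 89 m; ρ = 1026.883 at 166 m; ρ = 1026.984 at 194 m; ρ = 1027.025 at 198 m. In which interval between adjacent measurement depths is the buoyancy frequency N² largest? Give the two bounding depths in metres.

89–166 m

Compute the density gradient over each adjacent pair:
  89–166 m: Δρ/Δz = 1.921/77 = 0.025 kg m⁻⁴
  166–194 m: Δρ/Δz = 0.101/28 = 3.6 × 10⁻³ kg m⁻⁴
  194–198 m: Δρ/Δz = 0.041/4 = 0.010 kg m⁻⁴
The largest gradient is in the 89–166 m interval — the pycnocline.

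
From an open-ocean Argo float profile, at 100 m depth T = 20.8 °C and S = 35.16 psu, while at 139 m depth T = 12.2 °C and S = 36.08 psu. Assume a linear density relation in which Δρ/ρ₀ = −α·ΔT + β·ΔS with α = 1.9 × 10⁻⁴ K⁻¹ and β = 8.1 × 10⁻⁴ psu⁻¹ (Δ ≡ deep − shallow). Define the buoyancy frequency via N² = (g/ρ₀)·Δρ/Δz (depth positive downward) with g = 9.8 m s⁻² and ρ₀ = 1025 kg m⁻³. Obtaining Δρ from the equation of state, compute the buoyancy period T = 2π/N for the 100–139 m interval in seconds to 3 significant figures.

ΔT = -8.6 K, ΔS = +0.92 psu (deep − shallow).
Δρ/ρ₀ = −αΔT + βΔS = 1.634 × 10⁻³ + 7.452 × 10⁻⁴ = 2.3792 × 10⁻³, so Δρ ≈ 2.439 kg m⁻³.
N² = (g/ρ₀)·Δρ/Δz = g·(Δρ/ρ₀)/Δz = 9.8 × 2.3792 × 10⁻³ / 39 = 5.9785 × 10⁻⁴ s⁻².
N = √(5.9785 × 10⁻⁴) = 0.024451 rad s⁻¹ → T = 2π/N = 256.97 s ≈ 257 s.

257 s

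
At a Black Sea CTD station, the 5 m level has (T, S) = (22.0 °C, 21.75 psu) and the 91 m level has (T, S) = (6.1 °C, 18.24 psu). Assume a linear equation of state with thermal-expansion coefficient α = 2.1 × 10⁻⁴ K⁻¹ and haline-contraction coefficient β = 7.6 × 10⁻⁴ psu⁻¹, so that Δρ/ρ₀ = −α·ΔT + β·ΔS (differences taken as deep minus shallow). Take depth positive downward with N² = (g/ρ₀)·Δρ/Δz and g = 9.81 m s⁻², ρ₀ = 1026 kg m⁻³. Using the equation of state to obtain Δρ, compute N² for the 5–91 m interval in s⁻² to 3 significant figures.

ΔT = -15.9 K, ΔS = -3.51 psu (deep − shallow).
Δρ/ρ₀ = −αΔT + βΔS = 3.339 × 10⁻³ − 2.6676 × 10⁻³ = 6.714 × 10⁻⁴, so Δρ ≈ 0.6889 kg m⁻³.
N² = (g/ρ₀)·Δρ/Δz = g·(Δρ/ρ₀)/Δz = 9.81 × 6.714 × 10⁻⁴ / 86 = 7.6586 × 10⁻⁵ s⁻² ≈ 7.66 × 10⁻⁵ s⁻².

7.66 × 10⁻⁵ s⁻²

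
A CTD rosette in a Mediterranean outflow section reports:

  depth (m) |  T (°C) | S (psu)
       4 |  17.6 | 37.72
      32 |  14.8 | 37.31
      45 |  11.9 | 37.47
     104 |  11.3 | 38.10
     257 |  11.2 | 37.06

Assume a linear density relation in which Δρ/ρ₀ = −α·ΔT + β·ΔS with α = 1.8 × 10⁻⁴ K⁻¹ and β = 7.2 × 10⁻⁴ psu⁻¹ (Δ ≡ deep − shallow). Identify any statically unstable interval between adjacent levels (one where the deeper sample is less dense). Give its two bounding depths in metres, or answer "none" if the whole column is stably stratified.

Evaluate Δρ/ρ₀ = −αΔT + βΔS across each adjacent pair:
  4–32 m: −αΔT+βΔS = −(1.8 × 10⁻⁴)(-2.8)+(7.2 × 10⁻⁴)(-0.41) = 2.1 × 10⁻⁴ → stable
  32–45 m: −αΔT+βΔS = −(1.8 × 10⁻⁴)(-2.9)+(7.2 × 10⁻⁴)(+0.16) = 6.4 × 10⁻⁴ → stable
  45–104 m: −αΔT+βΔS = −(1.8 × 10⁻⁴)(-0.6)+(7.2 × 10⁻⁴)(+0.63) = 5.6 × 10⁻⁴ → stable
  104–257 m: −αΔT+βΔS = −(1.8 × 10⁻⁴)(-0.1)+(7.2 × 10⁻⁴)(-1.04) = -7.3 × 10⁻⁴ → UNSTABLE
The 104–257 m interval has Δρ < 0: lighter water underlies denser water.

104–257 m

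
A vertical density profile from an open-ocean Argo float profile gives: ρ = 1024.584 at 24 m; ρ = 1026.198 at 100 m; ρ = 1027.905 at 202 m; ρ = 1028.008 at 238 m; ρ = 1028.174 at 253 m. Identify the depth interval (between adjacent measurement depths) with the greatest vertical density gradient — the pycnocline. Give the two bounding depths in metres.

24–100 m

Compute the density gradient over each adjacent pair:
  24–100 m: Δρ/Δz = 1.614/76 = 0.021 kg m⁻⁴
  100–202 m: Δρ/Δz = 1.707/102 = 0.017 kg m⁻⁴
  202–238 m: Δρ/Δz = 0.103/36 = 2.9 × 10⁻³ kg m⁻⁴
  238–253 m: Δρ/Δz = 0.166/15 = 0.011 kg m⁻⁴
The largest gradient is in the 24–100 m interval — the pycnocline.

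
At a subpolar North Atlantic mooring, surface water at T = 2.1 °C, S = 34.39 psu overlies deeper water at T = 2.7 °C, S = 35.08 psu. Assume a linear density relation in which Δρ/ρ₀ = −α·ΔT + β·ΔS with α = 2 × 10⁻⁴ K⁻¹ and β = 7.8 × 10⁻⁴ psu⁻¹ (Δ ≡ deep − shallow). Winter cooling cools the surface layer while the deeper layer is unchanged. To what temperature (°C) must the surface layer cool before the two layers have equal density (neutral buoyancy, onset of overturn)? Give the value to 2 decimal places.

Neutral buoyancy requires Δρ = 0, i.e. −α(T_deep − T_surf′) + β(S_deep − S_surf) = 0.
T_surf′ = T_deep − (β/α)·ΔS = 2.7 − (7.8 × 10⁻⁴/2 × 10⁻⁴)·(+0.69) = 0.0090 °C.
Cooling required: 2.1 − (0.0090) = 2.0910 °C.

0.01 °C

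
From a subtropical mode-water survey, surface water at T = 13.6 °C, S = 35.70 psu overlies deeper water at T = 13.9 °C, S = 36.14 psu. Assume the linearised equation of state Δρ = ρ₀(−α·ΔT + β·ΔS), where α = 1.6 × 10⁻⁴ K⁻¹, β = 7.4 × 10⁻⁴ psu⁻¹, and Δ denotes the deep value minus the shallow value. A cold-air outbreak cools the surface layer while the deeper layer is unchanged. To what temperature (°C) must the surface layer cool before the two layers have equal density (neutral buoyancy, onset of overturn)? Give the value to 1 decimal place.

11.9 °C

Neutral buoyancy requires Δρ = 0, i.e. −α(T_deep − T_surf′) + β(S_deep − S_surf) = 0.
T_surf′ = T_deep − (β/α)·ΔS = 13.9 − (7.4 × 10⁻⁴/1.6 × 10⁻⁴)·(+0.44) = 11.865 °C.
Cooling required: 13.6 − (11.865) = 1.735 °C.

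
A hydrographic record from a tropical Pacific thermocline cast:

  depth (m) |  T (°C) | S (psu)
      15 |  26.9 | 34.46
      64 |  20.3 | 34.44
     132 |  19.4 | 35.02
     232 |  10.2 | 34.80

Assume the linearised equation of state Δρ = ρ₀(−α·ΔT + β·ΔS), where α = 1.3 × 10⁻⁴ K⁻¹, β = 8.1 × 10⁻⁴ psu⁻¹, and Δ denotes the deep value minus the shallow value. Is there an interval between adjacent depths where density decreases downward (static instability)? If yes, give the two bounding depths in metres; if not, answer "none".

none

Evaluate Δρ/ρ₀ = −αΔT + βΔS across each adjacent pair:
  15–64 m: −αΔT+βΔS = −(1.3 × 10⁻⁴)(-6.6)+(8.1 × 10⁻⁴)(-0.02) = 8.4 × 10⁻⁴ → stable
  64–132 m: −αΔT+βΔS = −(1.3 × 10⁻⁴)(-0.9)+(8.1 × 10⁻⁴)(+0.58) = 5.9 × 10⁻⁴ → stable
  132–232 m: −αΔT+βΔS = −(1.3 × 10⁻⁴)(-9.2)+(8.1 × 10⁻⁴)(-0.22) = 1.0 × 10⁻³ → stable
Every interval has Δρ > 0: the column is stably stratified throughout.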